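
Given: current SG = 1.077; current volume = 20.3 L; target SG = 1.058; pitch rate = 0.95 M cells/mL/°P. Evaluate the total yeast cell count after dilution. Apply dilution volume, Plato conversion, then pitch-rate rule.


V_w = V·((SG_c−1)/(SG_t−1)−1);  °P = 259 − 259/SG_t;  cells = rate·(V+V_w)·°P
V_w = 20.3·((1.077−1)/(1.058−1)−1) = 6.6500
V_final = 20.3 + 6.6500 = 26.9500
°P = 259 − 259/1.058 = 14.1985
cells = 0.95·26.9500·14.1985

363.5168 billion cells


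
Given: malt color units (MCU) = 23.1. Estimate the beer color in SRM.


SRM = 1.4922 · MCU^0.6859
SRM = 1.4922 · 23.1^0.6859

12.8567 SRM


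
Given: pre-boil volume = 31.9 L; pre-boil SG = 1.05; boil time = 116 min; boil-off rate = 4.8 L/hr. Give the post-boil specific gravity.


V_post = V_pre − rate·(t/60);  SG_post = 1 + (SG_pre−1)·V_pre/V_post
V_post = 31.9 − 4.8·(116/60) = 22.6200
SG_post = 1 + (1.05 − 1)·31.9/22.6200

1.0705


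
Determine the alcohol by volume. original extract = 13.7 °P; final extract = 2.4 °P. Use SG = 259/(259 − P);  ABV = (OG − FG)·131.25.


OG = 259/(259 − 13.7) = 1.0558
FG = 259/(259 − 2.4) = 1.0094
ABV = (1.0558 − 1.0094)·131.25

6.1027 % ABV


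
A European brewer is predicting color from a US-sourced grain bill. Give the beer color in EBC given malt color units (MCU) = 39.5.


SRM = 1.4922·MCU^0.6859;  EBC = SRM·1.97
SRM = 1.4922·39.5^0.6859 = 18.5752
EBC = 18.5752·1.97

36.5931 EBC


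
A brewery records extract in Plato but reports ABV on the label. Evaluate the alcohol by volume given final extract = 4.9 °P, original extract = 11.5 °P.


SG = 259/(259 − P);  ABV = (OG − FG)·131.25
OG = 259/(259 − 11.5) = 1.0465
FG = 259/(259 − 4.9) = 1.0193
ABV = (1.0465 − 1.0193)·131.25

3.5675 % ABV


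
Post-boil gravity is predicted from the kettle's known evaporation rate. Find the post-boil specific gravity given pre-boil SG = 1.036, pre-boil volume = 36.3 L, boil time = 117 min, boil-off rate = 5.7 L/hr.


V_post = V_pre − rate·(t/60);  SG_post = 1 + (SG_pre−1)·V_pre/V_post
V_post = 36.3 − 5.7·(117/60) = 25.1850
SG_post = 1 + (1.036 − 1)·36.3/25.1850

1.0519


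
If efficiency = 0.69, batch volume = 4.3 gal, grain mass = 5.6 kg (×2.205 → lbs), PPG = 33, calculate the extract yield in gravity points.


points = lbs × PPG × eff / vol
lbs = 5.6 × 2.205 = 12.3480
points = 12.3480 × 33 × 0.69 / 4.3

65.3870 points


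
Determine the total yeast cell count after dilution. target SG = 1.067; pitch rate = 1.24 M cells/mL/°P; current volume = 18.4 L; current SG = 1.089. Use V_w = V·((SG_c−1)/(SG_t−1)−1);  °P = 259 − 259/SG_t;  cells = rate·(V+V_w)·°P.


V_w = 18.4·((1.089−1)/(1.067−1)−1) = 6.0418
V_final = 18.4 + 6.0418 = 24.4418
°P = 259 − 259/1.067 = 16.2634
cells = 1.24·24.4418·16.2634

492.9069 billion cells


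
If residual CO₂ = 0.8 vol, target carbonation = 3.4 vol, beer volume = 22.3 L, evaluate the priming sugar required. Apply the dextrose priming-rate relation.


sugar = (target − residual)·4.0·V
sugar = (3.4 − 0.8)·4.0·22.3

231.9200 g


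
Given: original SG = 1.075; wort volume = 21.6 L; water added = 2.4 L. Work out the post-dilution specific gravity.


SG_new = 1 + (SG_old − 1)·V_old/(V_old + V_water)
pts = (1.075 − 1)·1000·21.6/(21.6 + 2.4) = 67.5000
SG_new = 1 + 67.5000/1000

1.0675


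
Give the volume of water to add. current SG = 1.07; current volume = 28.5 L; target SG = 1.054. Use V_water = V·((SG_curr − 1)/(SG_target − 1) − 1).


V_water = 28.5·((1.07 − 1)/(1.054 − 1) − 1)

8.4444 L


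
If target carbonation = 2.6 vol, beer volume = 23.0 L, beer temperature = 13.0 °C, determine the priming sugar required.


residual = 14.695·(0.01821 + 0.09011·e^(−0.04·T));  sugar = (target − residual)·4.0·V
residual = 14.695·(0.01821 + 0.09011·e^(−0.04·13.0)) = 1.0548
sugar = (2.6 − 1.0548)·4.0·23.0

142.1547 g


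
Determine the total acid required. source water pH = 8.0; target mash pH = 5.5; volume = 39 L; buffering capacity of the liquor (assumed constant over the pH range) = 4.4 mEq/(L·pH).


acid = buffering capacity · (pH_source − pH_target) · V
acid = 4.4 · (8.0 − 5.5) · 39

429.0000 mEq


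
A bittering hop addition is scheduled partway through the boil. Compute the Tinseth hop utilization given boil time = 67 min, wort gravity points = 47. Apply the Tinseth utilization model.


U = 1.65·0.000125^(GP/1000) · (1 − e^(−0.04·t))/4.15
bigness = 1.65·0.000125^(47/1000) = 1.0815
boil_factor = (1 − e^(−0.04·67))/4.15 = 0.2244
U = 1.0815 · 0.2244

0.2427


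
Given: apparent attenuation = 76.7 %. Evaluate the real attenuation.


RA = AA · 0.8192
RA = 76.7 · 0.8192

62.8326 %


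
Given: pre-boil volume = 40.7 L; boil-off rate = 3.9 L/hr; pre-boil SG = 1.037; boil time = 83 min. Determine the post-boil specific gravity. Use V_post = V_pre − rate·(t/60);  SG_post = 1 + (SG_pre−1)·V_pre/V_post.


V_post = 40.7 − 3.9·(83/60) = 35.3050
SG_post = 1 + (1.037 − 1)·40.7/35.3050

1.0427


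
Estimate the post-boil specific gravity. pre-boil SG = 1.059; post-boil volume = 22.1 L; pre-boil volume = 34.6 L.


SG_post = 1 + (SG_pre − 1)·V_pre/V_post
pts_pre = (1.059 − 1)·1000 = 59.0000
pts_post = 59.0000·34.6/22.1 = 92.3710
SG_post = 1 + 92.3710/1000

1.0924


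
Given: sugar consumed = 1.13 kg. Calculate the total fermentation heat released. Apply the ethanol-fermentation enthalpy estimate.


Q = m_sugar · 590 kJ/kg
Q = 1.13 · 590

666.7000 kJ


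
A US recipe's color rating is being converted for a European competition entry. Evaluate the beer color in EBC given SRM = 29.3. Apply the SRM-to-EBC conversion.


EBC = SRM · 1.97
EBC = 29.3 · 1.97

57.7210 EBC


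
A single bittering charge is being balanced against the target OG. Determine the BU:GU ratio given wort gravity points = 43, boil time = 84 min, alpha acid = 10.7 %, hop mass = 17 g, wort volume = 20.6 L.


U = 1.65·0.000125^(GP/1000)·(1−e^(−0.04t))/4.15;  IBU = (α/100)·m·U·1000/V;  BU:GU = IBU/GP
U = 1.65·0.000125^(43/1000)·(1−e^(−0.04·84))/4.15 = 0.2608
IBU = (10.7/100)·17·0.2608·1000/20.6 = 23.0258
BU:GU = 23.0258/43

0.5355


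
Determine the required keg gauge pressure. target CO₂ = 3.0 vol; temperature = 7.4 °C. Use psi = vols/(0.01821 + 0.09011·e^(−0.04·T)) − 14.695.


psi = 3.0/(0.01821 + 0.09011·e^(−0.04·7.4)) − 14.695

20.5028 psi


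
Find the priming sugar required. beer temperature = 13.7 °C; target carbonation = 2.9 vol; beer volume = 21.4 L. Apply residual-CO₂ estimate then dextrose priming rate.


residual = 14.695·(0.01821 + 0.09011·e^(−0.04·T));  sugar = (target − residual)·4.0·V
residual = 14.695·(0.01821 + 0.09011·e^(−0.04·13.7)) = 1.0331
sugar = (2.9 − 1.0331)·4.0·21.4

159.8064 g


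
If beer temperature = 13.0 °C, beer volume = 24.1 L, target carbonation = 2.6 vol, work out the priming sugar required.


residual = 14.695·(0.01821 + 0.09011·e^(−0.04·T));  sugar = (target − residual)·4.0·V
residual = 14.695·(0.01821 + 0.09011·e^(−0.04·13.0)) = 1.0548
sugar = (2.6 − 1.0548)·4.0·24.1

148.9534 g


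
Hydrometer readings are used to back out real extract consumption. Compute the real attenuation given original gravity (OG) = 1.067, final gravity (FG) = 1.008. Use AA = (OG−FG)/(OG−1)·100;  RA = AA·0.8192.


AA = (1.067 − 1.008)/(1.067 − 1)·100 = 88.0597
RA = 88.0597·0.8192

72.1385 %


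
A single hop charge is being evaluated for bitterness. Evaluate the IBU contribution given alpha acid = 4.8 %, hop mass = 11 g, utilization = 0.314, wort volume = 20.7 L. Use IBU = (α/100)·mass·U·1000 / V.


IBU = (4.8/100)·11·0.314·1000 / 20.7

8.0093 IBU


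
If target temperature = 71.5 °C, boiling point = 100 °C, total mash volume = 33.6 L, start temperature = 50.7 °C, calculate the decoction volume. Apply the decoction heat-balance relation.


V_dec = V_total·(T_target − T_start)/(T_boil − T_start)
V_dec = 33.6·(71.5 − 50.7)/(100 − 50.7)

14.1761 L


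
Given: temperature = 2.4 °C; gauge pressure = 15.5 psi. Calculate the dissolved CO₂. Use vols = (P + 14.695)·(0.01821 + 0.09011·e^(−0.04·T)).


vols = (15.5 + 14.695)·(0.01821 + 0.09011·e^(−0.04·2.4))

3.0217 volumes


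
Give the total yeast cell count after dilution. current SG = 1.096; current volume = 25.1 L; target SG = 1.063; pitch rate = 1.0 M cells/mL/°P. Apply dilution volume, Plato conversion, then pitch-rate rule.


V_w = V·((SG_c−1)/(SG_t−1)−1);  °P = 259 − 259/SG_t;  cells = rate·(V+V_w)·°P
V_w = 25.1·((1.096−1)/(1.063−1)−1) = 13.1476
V_final = 25.1 + 13.1476 = 38.2476
°P = 259 − 259/1.063 = 15.3500
cells = 1.0·38.2476·15.3500

587.0992 billion cells


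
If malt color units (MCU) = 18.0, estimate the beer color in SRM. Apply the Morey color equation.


SRM = 1.4922 · MCU^0.6859
SRM = 1.4922 · 18.0^0.6859

10.8347 SRM


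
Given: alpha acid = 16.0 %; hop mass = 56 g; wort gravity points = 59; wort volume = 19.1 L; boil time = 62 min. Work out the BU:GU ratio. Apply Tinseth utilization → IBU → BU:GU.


U = 1.65·0.000125^(GP/1000)·(1−e^(−0.04t))/4.15;  IBU = (α/100)·m·U·1000/V;  BU:GU = IBU/GP
U = 1.65·0.000125^(59/1000)·(1−e^(−0.04·62))/4.15 = 0.2144
IBU = (16.0/100)·56·0.2144·1000/19.1 = 100.5647
BU:GU = 100.5647/59

1.7045


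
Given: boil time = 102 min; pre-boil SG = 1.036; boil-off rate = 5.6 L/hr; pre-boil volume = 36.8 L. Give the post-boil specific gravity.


V_post = V_pre − rate·(t/60);  SG_post = 1 + (SG_pre−1)·V_pre/V_post
V_post = 36.8 − 5.6·(102/60) = 27.2800
SG_post = 1 + (1.036 − 1)·36.8/27.2800

1.0486


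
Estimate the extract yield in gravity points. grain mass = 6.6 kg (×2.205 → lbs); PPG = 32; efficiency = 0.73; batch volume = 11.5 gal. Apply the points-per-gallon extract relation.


points = lbs × PPG × eff / vol
lbs = 6.6 × 2.205 = 14.5530
points = 14.5530 × 32 × 0.73 / 11.5

29.5616 points


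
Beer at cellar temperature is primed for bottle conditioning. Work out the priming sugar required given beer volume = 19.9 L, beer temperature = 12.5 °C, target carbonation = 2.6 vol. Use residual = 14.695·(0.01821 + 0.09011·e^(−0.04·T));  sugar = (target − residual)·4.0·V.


residual = 14.695·(0.01821 + 0.09011·e^(−0.04·12.5)) = 1.0707
sugar = (2.6 − 1.0707)·4.0·19.9

121.7288 g


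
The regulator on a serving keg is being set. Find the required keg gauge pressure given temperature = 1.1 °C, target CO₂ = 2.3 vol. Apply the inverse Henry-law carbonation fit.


psi = vols/(0.01821 + 0.09011·e^(−0.04·T)) − 14.695
psi = 2.3/(0.01821 + 0.09011·e^(−0.04·1.1)) − 14.695

7.3270 psi


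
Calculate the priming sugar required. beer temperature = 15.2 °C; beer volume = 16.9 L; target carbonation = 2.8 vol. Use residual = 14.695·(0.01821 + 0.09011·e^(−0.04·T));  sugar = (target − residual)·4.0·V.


residual = 14.695·(0.01821 + 0.09011·e^(−0.04·15.2)) = 0.9885
sugar = (2.8 − 0.9885)·4.0·16.9

122.4558 g


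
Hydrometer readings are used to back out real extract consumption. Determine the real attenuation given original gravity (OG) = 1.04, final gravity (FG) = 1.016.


AA = (OG−FG)/(OG−1)·100;  RA = AA·0.8192
AA = (1.04 − 1.016)/(1.04 − 1)·100 = 60.0000
RA = 60.0000·0.8192

49.1520 %


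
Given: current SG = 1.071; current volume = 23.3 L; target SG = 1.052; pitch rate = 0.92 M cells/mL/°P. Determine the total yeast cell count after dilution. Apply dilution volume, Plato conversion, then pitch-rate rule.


V_w = V·((SG_c−1)/(SG_t−1)−1);  °P = 259 − 259/SG_t;  cells = rate·(V+V_w)·°P
V_w = 23.3·((1.071−1)/(1.052−1)−1) = 8.5135
V_final = 23.3 + 8.5135 = 31.8135
°P = 259 − 259/1.052 = 12.8023
cells = 0.92·31.8135·12.8023

374.7021 billion cells


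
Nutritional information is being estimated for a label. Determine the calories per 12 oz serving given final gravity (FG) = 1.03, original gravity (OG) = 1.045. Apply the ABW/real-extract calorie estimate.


ABW = (OG−FG)·131.25·0.79/FG;  °P = 259 − 259/SG (for OG→OE and FG→AE);  RE = 0.1808·OE + 0.8192·AE;  Cal = (6.9·ABW + 4·(RE−0.1))·FG·3.55
ABW = (1.045 − 1.03)·131.25·0.79/1.03 = 1.5100
OE = 259 − 259/1.045 = 11.1531 °P
AE = 259 − 259/1.03 = 7.5437 °P
RE = 0.1808·11.1531 + 0.8192·7.5437 = 8.1963 °P
Cal = (6.9·1.5100 + 4·(8.1963−0.1))·1.03·3.55

156.5135 kcal


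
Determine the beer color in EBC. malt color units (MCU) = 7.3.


SRM = 1.4922·MCU^0.6859;  EBC = SRM·1.97
SRM = 1.4922·7.3^0.6859 = 5.8342
EBC = 5.8342·1.97

11.4933 EBC


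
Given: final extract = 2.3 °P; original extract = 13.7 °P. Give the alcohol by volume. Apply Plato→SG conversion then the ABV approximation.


SG = 259/(259 − P);  ABV = (OG − FG)·131.25
OG = 259/(259 − 13.7) = 1.0558
FG = 259/(259 − 2.3) = 1.0090
ABV = (1.0558 − 1.0090)·131.25

6.1543 % ABV


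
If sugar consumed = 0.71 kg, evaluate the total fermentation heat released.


Q = m_sugar · 590 kJ/kg
Q = 0.71 · 590

418.9000 kJ


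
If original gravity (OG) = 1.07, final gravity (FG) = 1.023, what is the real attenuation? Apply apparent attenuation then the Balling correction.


AA = (OG−FG)/(OG−1)·100;  RA = AA·0.8192
AA = (1.07 − 1.023)/(1.07 − 1)·100 = 67.1429
RA = 67.1429·0.8192

55.0034 %


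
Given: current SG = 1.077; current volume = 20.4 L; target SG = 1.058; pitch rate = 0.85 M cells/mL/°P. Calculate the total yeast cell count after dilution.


V_w = V·((SG_c−1)/(SG_t−1)−1);  °P = 259 − 259/SG_t;  cells = rate·(V+V_w)·°P
V_w = 20.4·((1.077−1)/(1.058−1)−1) = 6.6828
V_final = 20.4 + 6.6828 = 27.0828
°P = 259 − 259/1.058 = 14.1985
cells = 0.85·27.0828·14.1985

326.8541 billion cells


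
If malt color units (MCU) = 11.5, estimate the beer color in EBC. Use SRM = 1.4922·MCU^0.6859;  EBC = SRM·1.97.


SRM = 1.4922·11.5^0.6859 = 7.9682
EBC = 7.9682·1.97

15.6973 EBC


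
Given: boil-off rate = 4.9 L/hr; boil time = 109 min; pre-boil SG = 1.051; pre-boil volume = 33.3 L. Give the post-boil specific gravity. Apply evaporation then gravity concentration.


V_post = V_pre − rate·(t/60);  SG_post = 1 + (SG_pre−1)·V_pre/V_post
V_post = 33.3 − 4.9·(109/60) = 24.3983
SG_post = 1 + (1.051 − 1)·33.3/24.3983

1.0696


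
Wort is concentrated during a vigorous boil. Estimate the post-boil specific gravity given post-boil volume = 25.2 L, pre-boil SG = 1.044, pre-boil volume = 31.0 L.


SG_post = 1 + (SG_pre − 1)·V_pre/V_post
pts_pre = (1.044 − 1)·1000 = 44.0000
pts_post = 44.0000·31.0/25.2 = 54.1270
SG_post = 1 + 54.1270/1000

1.0541


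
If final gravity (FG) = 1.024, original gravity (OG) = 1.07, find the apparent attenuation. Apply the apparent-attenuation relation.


AA = (OG − FG)/(OG − 1) · 100
AA = (1.07 − 1.024)/(1.07 − 1) · 100

65.7143 %


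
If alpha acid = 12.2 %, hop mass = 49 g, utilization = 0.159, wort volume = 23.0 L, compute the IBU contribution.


IBU = (α/100)·mass·U·1000 / V
IBU = (12.2/100)·49·0.159·1000 / 23.0

41.3262 IBU


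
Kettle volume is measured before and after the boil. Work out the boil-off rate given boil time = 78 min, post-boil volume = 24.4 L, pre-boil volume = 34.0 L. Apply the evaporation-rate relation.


rate = (V_pre − V_post) / (t_min/60)
rate = (34.0 − 24.4) / (78/60)

7.3846 L/hr


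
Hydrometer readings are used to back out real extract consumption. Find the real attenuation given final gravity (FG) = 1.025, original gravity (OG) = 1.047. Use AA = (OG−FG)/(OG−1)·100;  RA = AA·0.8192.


AA = (1.047 − 1.025)/(1.047 − 1)·100 = 46.8085
RA = 46.8085·0.8192

38.3455 %


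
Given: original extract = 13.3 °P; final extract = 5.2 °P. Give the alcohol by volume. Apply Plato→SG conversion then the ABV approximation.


SG = 259/(259 − P);  ABV = (OG − FG)·131.25
OG = 259/(259 − 13.3) = 1.0541
FG = 259/(259 − 5.2) = 1.0205
ABV = (1.0541 − 1.0205)·131.25

4.4156 % ABV


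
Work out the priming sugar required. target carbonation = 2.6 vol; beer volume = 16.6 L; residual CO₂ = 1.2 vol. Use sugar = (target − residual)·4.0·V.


sugar = (2.6 − 1.2)·4.0·16.6

92.9600 g


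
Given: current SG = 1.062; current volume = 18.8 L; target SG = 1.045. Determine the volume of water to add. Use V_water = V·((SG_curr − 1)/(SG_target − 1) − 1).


V_water = 18.8·((1.062 − 1)/(1.045 − 1) − 1)

7.1022 L


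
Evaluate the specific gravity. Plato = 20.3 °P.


SG = 259/(259 − P)
SG = 259/(259 − 20.3)

1.0850


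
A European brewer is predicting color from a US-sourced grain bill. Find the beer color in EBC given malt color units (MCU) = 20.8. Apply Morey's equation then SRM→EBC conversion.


SRM = 1.4922·MCU^0.6859;  EBC = SRM·1.97
SRM = 1.4922·20.8^0.6859 = 11.9643
EBC = 11.9643·1.97

23.5696 EBC


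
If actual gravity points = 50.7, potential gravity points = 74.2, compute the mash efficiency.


efficiency = actual / potential × 100
efficiency = 50.7 / 74.2 × 100

68.3288 %


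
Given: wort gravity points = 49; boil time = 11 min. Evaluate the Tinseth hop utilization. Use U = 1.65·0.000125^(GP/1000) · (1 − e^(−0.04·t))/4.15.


bigness = 1.65·0.000125^(49/1000) = 1.0623
boil_factor = (1 − e^(−0.04·11))/4.15 = 0.0858
U = 1.0623 · 0.0858

0.0911


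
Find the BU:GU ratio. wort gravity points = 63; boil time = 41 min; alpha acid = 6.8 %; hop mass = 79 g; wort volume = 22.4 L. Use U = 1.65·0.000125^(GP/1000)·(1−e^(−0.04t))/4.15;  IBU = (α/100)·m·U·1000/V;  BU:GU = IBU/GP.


U = 1.65·0.000125^(63/1000)·(1−e^(−0.04·41))/4.15 = 0.1819
IBU = (6.8/100)·79·0.1819·1000/22.4 = 43.6290
BU:GU = 43.6290/63

0.6925


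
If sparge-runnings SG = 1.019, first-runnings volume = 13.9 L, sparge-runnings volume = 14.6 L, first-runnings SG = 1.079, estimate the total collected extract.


total = Σ (SG_i − 1)·1000·V_i
first = (1.079 − 1)·1000·13.9 = 1098.1000
sparge = (1.019 − 1)·1000·14.6 = 277.4000
total = 1098.1000 + 277.4000

1375.5000 gravity·L


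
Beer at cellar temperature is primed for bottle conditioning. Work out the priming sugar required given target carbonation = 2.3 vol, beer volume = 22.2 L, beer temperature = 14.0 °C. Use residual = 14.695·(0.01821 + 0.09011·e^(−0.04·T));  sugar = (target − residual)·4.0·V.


residual = 14.695·(0.01821 + 0.09011·e^(−0.04·14.0)) = 1.0240
sugar = (2.3 − 1.0240)·4.0·22.2

113.3113 g


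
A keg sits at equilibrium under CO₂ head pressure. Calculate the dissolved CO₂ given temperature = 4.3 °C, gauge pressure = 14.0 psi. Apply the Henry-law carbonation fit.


vols = (P + 14.695)·(0.01821 + 0.09011·e^(−0.04·T))
vols = (14.0 + 14.695)·(0.01821 + 0.09011·e^(−0.04·4.3))

2.6996 volumes


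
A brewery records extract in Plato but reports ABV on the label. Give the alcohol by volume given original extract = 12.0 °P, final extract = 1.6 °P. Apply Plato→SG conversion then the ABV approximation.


SG = 259/(259 − P);  ABV = (OG − FG)·131.25
OG = 259/(259 − 12.0) = 1.0486
FG = 259/(259 − 1.6) = 1.0062
ABV = (1.0486 − 1.0062)·131.25

5.5607 % ABV


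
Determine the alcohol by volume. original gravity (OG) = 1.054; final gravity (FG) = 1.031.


ABV = (OG − FG) · 131.25
ABV = (1.054 − 1.031) · 131.25

3.0188 % ABV


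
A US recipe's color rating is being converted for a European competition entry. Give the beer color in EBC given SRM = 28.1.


EBC = SRM · 1.97
EBC = 28.1 · 1.97

55.3570 EBC


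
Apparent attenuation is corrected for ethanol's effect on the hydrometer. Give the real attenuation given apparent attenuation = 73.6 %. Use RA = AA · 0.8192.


RA = 73.6 · 0.8192

60.2931 %


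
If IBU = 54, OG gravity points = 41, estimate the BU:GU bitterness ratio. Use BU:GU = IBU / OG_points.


BU:GU = 54 / 41

1.3171


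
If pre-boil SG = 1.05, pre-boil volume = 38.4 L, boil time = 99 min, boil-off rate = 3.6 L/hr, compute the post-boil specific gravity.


V_post = V_pre − rate·(t/60);  SG_post = 1 + (SG_pre−1)·V_pre/V_post
V_post = 38.4 − 3.6·(99/60) = 32.4600
SG_post = 1 + (1.05 − 1)·38.4/32.4600

1.0591


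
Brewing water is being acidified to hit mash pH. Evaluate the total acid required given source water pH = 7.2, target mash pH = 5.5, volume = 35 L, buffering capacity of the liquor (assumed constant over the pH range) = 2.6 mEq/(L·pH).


acid = buffering capacity · (pH_source − pH_target) · V
acid = 2.6 · (7.2 − 5.5) · 35

154.7000 mEq


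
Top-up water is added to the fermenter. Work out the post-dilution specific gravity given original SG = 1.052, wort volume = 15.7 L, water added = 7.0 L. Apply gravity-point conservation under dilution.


SG_new = 1 + (SG_old − 1)·V_old/(V_old + V_water)
pts = (1.052 − 1)·1000·15.7/(15.7 + 7.0) = 35.9648
SG_new = 1 + 35.9648/1000

1.0360


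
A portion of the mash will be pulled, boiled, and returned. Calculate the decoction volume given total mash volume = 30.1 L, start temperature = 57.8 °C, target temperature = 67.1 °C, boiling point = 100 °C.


V_dec = V_total·(T_target − T_start)/(T_boil − T_start)
V_dec = 30.1·(67.1 − 57.8)/(100 − 57.8)

6.6334 L


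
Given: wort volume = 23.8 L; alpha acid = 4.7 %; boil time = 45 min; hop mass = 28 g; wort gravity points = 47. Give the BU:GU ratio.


U = 1.65·0.000125^(GP/1000)·(1−e^(−0.04t))/4.15;  IBU = (α/100)·m·U·1000/V;  BU:GU = IBU/GP
U = 1.65·0.000125^(47/1000)·(1−e^(−0.04·45))/4.15 = 0.2175
IBU = (4.7/100)·28·0.2175·1000/23.8 = 12.0282
BU:GU = 12.0282/47

0.2559


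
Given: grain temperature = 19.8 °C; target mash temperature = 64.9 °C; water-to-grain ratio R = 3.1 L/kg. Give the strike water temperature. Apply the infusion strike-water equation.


T_strike = (0.41/R)·(T_mash − T_grain) + T_mash
T_strike = (0.41/3.1)·(64.9 − 19.8) + 64.9

70.8648 °C


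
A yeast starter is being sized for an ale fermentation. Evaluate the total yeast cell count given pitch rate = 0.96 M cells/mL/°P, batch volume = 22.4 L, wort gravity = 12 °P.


cells (billions) = rate · V_L · °P
cells = 0.96 · 22.4 · 12

258.0480 billion cells


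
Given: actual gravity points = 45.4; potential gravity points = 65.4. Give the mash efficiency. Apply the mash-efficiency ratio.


efficiency = actual / potential × 100
efficiency = 45.4 / 65.4 × 100

69.4190 %


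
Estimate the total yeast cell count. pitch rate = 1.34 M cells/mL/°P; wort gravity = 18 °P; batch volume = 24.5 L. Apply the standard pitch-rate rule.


cells (billions) = rate · V_L · °P
cells = 1.34 · 24.5 · 18

590.9400 billion cells


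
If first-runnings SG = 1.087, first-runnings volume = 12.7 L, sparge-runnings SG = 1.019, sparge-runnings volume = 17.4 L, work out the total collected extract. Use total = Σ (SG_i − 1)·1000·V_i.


first = (1.087 − 1)·1000·12.7 = 1104.9000
sparge = (1.019 − 1)·1000·17.4 = 330.6000
total = 1104.9000 + 330.6000

1435.5000 gravity·L


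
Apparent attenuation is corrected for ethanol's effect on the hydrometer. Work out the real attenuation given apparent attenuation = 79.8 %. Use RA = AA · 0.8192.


RA = 79.8 · 0.8192

65.3722 %


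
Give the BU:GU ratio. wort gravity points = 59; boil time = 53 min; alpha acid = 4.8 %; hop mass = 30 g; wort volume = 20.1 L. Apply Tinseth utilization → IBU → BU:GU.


U = 1.65·0.000125^(GP/1000)·(1−e^(−0.04t))/4.15;  IBU = (α/100)·m·U·1000/V;  BU:GU = IBU/GP
U = 1.65·0.000125^(59/1000)·(1−e^(−0.04·53))/4.15 = 0.2059
IBU = (4.8/100)·30·0.2059·1000/20.1 = 14.7498
BU:GU = 14.7498/59

0.2500


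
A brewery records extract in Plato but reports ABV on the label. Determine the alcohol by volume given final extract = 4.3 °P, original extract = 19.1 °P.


SG = 259/(259 − P);  ABV = (OG − FG)·131.25
OG = 259/(259 − 19.1) = 1.0796
FG = 259/(259 − 4.3) = 1.0169
ABV = (1.0796 − 1.0169)·131.25

8.2338 % ABV


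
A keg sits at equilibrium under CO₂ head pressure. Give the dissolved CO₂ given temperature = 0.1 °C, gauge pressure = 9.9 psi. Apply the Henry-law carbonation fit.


vols = (P + 14.695)·(0.01821 + 0.09011·e^(−0.04·T))
vols = (9.9 + 14.695)·(0.01821 + 0.09011·e^(−0.04·0.1))

2.6553 volumes


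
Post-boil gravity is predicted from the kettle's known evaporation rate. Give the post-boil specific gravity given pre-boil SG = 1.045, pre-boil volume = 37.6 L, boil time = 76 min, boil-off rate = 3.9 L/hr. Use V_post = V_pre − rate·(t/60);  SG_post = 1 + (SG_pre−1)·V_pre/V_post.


V_post = 37.6 − 3.9·(76/60) = 32.6600
SG_post = 1 + (1.045 − 1)·37.6/32.6600

1.0518


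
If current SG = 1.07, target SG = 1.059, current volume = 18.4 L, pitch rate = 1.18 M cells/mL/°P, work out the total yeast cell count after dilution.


V_w = V·((SG_c−1)/(SG_t−1)−1);  °P = 259 − 259/SG_t;  cells = rate·(V+V_w)·°P
V_w = 18.4·((1.07−1)/(1.059−1)−1) = 3.4305
V_final = 18.4 + 3.4305 = 21.8305
°P = 259 − 259/1.059 = 14.4297
cells = 1.18·21.8305·14.4297

371.7078 billion cells


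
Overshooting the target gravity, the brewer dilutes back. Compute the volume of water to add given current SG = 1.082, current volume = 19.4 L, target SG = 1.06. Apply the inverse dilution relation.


V_water = V·((SG_curr − 1)/(SG_target − 1) − 1)
V_water = 19.4·((1.082 − 1)/(1.06 − 1) − 1)

7.1133 L


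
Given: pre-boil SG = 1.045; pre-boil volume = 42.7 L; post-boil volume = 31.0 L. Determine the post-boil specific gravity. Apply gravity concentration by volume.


SG_post = 1 + (SG_pre − 1)·V_pre/V_post
pts_pre = (1.045 − 1)·1000 = 45.0000
pts_post = 45.0000·42.7/31.0 = 61.9839
SG_post = 1 + 61.9839/1000

1.0620


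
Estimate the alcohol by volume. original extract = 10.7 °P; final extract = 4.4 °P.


SG = 259/(259 − P);  ABV = (OG − FG)·131.25
OG = 259/(259 − 10.7) = 1.0431
FG = 259/(259 − 4.4) = 1.0173
ABV = (1.0431 − 1.0173)·131.25

3.3877 % ABV


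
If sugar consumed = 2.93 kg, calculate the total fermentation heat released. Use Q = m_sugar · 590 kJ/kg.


Q = 2.93 · 590

1728.7000 kJ


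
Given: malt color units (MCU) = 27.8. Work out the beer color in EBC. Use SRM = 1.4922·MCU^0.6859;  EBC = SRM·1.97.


SRM = 1.4922·27.8^0.6859 = 14.5981
EBC = 14.5981·1.97

28.7583 EBC


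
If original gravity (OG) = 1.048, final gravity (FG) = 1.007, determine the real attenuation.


AA = (OG−FG)/(OG−1)·100;  RA = AA·0.8192
AA = (1.048 − 1.007)/(1.048 − 1)·100 = 85.4167
RA = 85.4167·0.8192

69.9733 %


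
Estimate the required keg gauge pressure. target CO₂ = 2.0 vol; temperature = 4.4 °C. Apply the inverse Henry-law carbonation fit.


psi = vols/(0.01821 + 0.09011·e^(−0.04·T)) − 14.695
psi = 2.0/(0.01821 + 0.09011·e^(−0.04·4.4)) − 14.695

6.6320 psi


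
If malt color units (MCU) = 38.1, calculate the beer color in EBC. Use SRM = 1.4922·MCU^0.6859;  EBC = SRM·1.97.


SRM = 1.4922·38.1^0.6859 = 18.1211
EBC = 18.1211·1.97

35.6985 EBC


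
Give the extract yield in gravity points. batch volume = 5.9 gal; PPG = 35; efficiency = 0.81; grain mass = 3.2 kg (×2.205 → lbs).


points = lbs × PPG × eff / vol
lbs = 3.2 × 2.205 = 7.0560
points = 7.0560 × 35 × 0.81 / 5.9

33.9047 points


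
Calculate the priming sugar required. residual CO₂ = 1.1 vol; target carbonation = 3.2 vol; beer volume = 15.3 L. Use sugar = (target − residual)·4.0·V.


sugar = (3.2 − 1.1)·4.0·15.3

128.5200 g


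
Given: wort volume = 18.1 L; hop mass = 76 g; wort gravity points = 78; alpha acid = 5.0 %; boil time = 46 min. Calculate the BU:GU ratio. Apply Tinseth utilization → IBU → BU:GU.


U = 1.65·0.000125^(GP/1000)·(1−e^(−0.04t))/4.15;  IBU = (α/100)·m·U·1000/V;  BU:GU = IBU/GP
U = 1.65·0.000125^(78/1000)·(1−e^(−0.04·46))/4.15 = 0.1659
IBU = (5.0/100)·76·0.1659·1000/18.1 = 34.8329
BU:GU = 34.8329/78

0.4466


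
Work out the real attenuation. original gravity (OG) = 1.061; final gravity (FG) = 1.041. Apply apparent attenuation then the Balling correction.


AA = (OG−FG)/(OG−1)·100;  RA = AA·0.8192
AA = (1.061 − 1.041)/(1.061 − 1)·100 = 32.7869
RA = 32.7869·0.8192

26.8590 %


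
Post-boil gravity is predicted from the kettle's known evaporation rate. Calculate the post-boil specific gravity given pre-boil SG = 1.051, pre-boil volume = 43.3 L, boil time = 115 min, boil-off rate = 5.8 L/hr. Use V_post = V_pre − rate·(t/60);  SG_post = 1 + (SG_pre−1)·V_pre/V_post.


V_post = 43.3 − 5.8·(115/60) = 32.1833
SG_post = 1 + (1.051 − 1)·43.3/32.1833

1.0686


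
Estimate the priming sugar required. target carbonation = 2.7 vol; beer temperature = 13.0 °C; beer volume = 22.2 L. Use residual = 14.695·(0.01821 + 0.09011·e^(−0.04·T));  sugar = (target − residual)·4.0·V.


residual = 14.695·(0.01821 + 0.09011·e^(−0.04·13.0)) = 1.0548
sugar = (2.7 − 1.0548)·4.0·22.2

146.0902 g


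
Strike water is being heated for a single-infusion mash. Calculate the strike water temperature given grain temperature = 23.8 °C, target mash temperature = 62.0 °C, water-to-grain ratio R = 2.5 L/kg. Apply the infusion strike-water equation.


T_strike = (0.41/R)·(T_mash − T_grain) + T_mash
T_strike = (0.41/2.5)·(62.0 − 23.8) + 62.0

68.2648 °C


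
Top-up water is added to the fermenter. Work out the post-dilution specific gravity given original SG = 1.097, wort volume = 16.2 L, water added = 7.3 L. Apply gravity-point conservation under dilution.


SG_new = 1 + (SG_old − 1)·V_old/(V_old + V_water)
pts = (1.097 − 1)·1000·16.2/(16.2 + 7.3) = 66.8681
SG_new = 1 + 66.8681/1000

1.0669


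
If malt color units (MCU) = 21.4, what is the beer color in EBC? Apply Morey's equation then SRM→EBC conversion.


SRM = 1.4922·MCU^0.6859;  EBC = SRM·1.97
SRM = 1.4922·21.4^0.6859 = 12.1999
EBC = 12.1999·1.97

24.0339 EBC


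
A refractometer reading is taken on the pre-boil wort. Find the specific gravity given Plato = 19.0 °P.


SG = 259/(259 − P)
SG = 259/(259 − 19.0)

1.0792


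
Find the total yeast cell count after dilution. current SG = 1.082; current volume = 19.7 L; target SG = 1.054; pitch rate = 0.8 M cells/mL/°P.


V_w = V·((SG_c−1)/(SG_t−1)−1);  °P = 259 − 259/SG_t;  cells = rate·(V+V_w)·°P
V_w = 19.7·((1.082−1)/(1.054−1)−1) = 10.2148
V_final = 19.7 + 10.2148 = 29.9148
°P = 259 − 259/1.054 = 13.2694
cells = 0.8·29.9148·13.2694

317.5625 billion cells


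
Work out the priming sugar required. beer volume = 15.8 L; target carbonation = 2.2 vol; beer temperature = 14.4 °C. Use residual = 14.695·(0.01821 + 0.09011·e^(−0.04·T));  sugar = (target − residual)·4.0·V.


residual = 14.695·(0.01821 + 0.09011·e^(−0.04·14.4)) = 1.0120
sugar = (2.2 − 1.0120)·4.0·15.8

75.0837 g


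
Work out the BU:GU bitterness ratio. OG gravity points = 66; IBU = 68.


BU:GU = IBU / OG_points
BU:GU = 68 / 66

1.0303


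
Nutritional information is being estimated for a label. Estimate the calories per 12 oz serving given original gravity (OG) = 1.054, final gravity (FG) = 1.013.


ABW = (OG−FG)·131.25·0.79/FG;  °P = 259 − 259/SG (for OG→OE and FG→AE);  RE = 0.1808·OE + 0.8192·AE;  Cal = (6.9·ABW + 4·(RE−0.1))·FG·3.55
ABW = (1.054 − 1.013)·131.25·0.79/1.013 = 4.1966
OE = 259 − 259/1.054 = 13.2694 °P
AE = 259 − 259/1.013 = 3.3238 °P
RE = 0.1808·13.2694 + 0.8192·3.3238 = 5.1220 °P
Cal = (6.9·4.1966 + 4·(5.1220−0.1))·1.013·3.55

176.3718 kcal


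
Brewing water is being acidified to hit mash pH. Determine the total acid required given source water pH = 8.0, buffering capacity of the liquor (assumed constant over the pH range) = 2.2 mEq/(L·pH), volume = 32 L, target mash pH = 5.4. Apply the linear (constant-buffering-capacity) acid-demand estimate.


acid = buffering capacity · (pH_source − pH_target) · V
acid = 2.2 · (8.0 − 5.4) · 32

183.0400 mEq


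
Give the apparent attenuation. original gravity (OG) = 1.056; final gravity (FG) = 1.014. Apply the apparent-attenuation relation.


AA = (OG − FG)/(OG − 1) · 100
AA = (1.056 − 1.014)/(1.056 − 1) · 100

75.0000 %


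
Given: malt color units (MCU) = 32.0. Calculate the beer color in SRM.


SRM = 1.4922 · MCU^0.6859
SRM = 1.4922 · 32.0^0.6859

16.0772 SRM


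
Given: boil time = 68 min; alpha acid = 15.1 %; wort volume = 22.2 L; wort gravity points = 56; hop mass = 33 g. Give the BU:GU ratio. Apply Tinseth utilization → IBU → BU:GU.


U = 1.65·0.000125^(GP/1000)·(1−e^(−0.04t))/4.15;  IBU = (α/100)·m·U·1000/V;  BU:GU = IBU/GP
U = 1.65·0.000125^(56/1000)·(1−e^(−0.04·68))/4.15 = 0.2245
IBU = (15.1/100)·33·0.2245·1000/22.2 = 50.3971
BU:GU = 50.3971/56

0.8999


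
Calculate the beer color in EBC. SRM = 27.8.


EBC = SRM · 1.97
EBC = 27.8 · 1.97

54.7660 EBC


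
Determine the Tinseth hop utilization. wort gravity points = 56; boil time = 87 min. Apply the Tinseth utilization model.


U = 1.65·0.000125^(GP/1000) · (1 − e^(−0.04·t))/4.15
bigness = 1.65·0.000125^(56/1000) = 0.9975
boil_factor = (1 − e^(−0.04·87))/4.15 = 0.2335
U = 0.9975 · 0.2335

0.2330


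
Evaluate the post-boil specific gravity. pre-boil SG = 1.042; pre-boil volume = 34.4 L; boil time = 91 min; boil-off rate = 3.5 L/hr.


V_post = V_pre − rate·(t/60);  SG_post = 1 + (SG_pre−1)·V_pre/V_post
V_post = 34.4 − 3.5·(91/60) = 29.0917
SG_post = 1 + (1.042 − 1)·34.4/29.0917

1.0497


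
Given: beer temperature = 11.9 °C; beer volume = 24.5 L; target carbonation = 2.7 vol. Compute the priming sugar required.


residual = 14.695·(0.01821 + 0.09011·e^(−0.04·T));  sugar = (target − residual)·4.0·V
residual = 14.695·(0.01821 + 0.09011·e^(−0.04·11.9)) = 1.0903
sugar = (2.7 − 1.0903)·4.0·24.5

157.7553 g


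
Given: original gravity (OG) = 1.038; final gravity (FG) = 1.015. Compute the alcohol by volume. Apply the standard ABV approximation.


ABV = (OG − FG) · 131.25
ABV = (1.038 − 1.015) · 131.25

3.0188 % ABV


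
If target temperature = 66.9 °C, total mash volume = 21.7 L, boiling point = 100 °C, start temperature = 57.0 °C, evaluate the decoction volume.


V_dec = V_total·(T_target − T_start)/(T_boil − T_start)
V_dec = 21.7·(66.9 − 57.0)/(100 − 57.0)

4.9960 L


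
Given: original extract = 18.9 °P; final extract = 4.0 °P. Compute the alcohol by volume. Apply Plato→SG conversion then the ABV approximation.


SG = 259/(259 − P);  ABV = (OG − FG)·131.25
OG = 259/(259 − 18.9) = 1.0787
FG = 259/(259 − 4.0) = 1.0157
ABV = (1.0787 − 1.0157)·131.25

8.2728 % ABV


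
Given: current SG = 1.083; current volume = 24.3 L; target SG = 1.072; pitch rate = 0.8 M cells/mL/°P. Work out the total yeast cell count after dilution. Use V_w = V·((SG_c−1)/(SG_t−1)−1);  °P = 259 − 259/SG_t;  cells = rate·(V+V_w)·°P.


V_w = 24.3·((1.083−1)/(1.072−1)−1) = 3.7125
V_final = 24.3 + 3.7125 = 28.0125
°P = 259 − 259/1.072 = 17.3955
cells = 0.8·28.0125·17.3955

389.8337 billion cells


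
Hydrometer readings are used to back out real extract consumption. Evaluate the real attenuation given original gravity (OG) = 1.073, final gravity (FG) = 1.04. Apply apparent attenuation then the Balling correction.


AA = (OG−FG)/(OG−1)·100;  RA = AA·0.8192
AA = (1.073 − 1.04)/(1.073 − 1)·100 = 45.2055
RA = 45.2055·0.8192

37.0323 %


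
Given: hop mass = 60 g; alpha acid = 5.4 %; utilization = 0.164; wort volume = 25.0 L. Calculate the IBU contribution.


IBU = (α/100)·mass·U·1000 / V
IBU = (5.4/100)·60·0.164·1000 / 25.0

21.2544 IBU


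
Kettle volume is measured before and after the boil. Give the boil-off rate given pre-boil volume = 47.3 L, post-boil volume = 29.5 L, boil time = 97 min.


rate = (V_pre − V_post) / (t_min/60)
rate = (47.3 − 29.5) / (97/60)

11.0103 L/hr


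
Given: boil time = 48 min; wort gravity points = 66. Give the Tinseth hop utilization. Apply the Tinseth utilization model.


U = 1.65·0.000125^(GP/1000) · (1 − e^(−0.04·t))/4.15
bigness = 1.65·0.000125^(66/1000) = 0.9118
boil_factor = (1 − e^(−0.04·48))/4.15 = 0.2056
U = 0.9118 · 0.2056

0.1875


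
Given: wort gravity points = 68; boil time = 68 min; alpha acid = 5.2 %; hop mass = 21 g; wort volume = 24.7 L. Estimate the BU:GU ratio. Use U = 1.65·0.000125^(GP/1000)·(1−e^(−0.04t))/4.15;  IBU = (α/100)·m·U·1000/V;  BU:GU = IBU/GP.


U = 1.65·0.000125^(68/1000)·(1−e^(−0.04·68))/4.15 = 0.2016
IBU = (5.2/100)·21·0.2016·1000/24.7 = 8.9116
BU:GU = 8.9116/68

0.1311


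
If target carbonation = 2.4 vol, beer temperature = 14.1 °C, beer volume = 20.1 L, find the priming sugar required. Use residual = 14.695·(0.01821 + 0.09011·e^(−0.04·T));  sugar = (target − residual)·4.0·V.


residual = 14.695·(0.01821 + 0.09011·e^(−0.04·14.1)) = 1.0210
sugar = (2.4 − 1.0210)·4.0·20.1

110.8754 g


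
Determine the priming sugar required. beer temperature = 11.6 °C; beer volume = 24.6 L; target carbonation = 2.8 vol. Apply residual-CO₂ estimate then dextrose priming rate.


residual = 14.695·(0.01821 + 0.09011·e^(−0.04·T));  sugar = (target − residual)·4.0·V
residual = 14.695·(0.01821 + 0.09011·e^(−0.04·11.6)) = 1.1002
sugar = (2.8 − 1.1002)·4.0·24.6

167.2619 g


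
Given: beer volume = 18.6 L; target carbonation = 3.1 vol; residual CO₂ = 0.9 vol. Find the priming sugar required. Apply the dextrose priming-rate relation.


sugar = (target − residual)·4.0·V
sugar = (3.1 − 0.9)·4.0·18.6

163.6800 g


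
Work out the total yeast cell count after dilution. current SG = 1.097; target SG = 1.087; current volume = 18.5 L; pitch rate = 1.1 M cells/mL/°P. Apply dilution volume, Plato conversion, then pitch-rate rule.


V_w = V·((SG_c−1)/(SG_t−1)−1);  °P = 259 − 259/SG_t;  cells = rate·(V+V_w)·°P
V_w = 18.5·((1.097−1)/(1.087−1)−1) = 2.1264
V_final = 18.5 + 2.1264 = 20.6264
°P = 259 − 259/1.087 = 20.7295
cells = 1.1·20.6264·20.7295

470.3340 billion cells


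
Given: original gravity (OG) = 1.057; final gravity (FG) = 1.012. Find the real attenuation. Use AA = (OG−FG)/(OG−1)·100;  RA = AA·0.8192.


AA = (1.057 − 1.012)/(1.057 − 1)·100 = 78.9474
RA = 78.9474·0.8192

64.6737 %


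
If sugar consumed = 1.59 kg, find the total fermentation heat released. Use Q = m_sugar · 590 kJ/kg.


Q = 1.59 · 590

938.1000 kJ


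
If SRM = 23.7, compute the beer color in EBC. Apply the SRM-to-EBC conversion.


EBC = SRM · 1.97
EBC = 23.7 · 1.97

46.6890 EBC


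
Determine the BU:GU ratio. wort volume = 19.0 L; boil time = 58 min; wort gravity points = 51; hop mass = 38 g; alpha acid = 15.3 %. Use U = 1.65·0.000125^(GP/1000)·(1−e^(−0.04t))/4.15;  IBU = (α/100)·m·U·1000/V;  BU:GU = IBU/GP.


U = 1.65·0.000125^(51/1000)·(1−e^(−0.04·58))/4.15 = 0.2267
IBU = (15.3/100)·38·0.2267·1000/19.0 = 69.3704
BU:GU = 69.3704/51

1.3602


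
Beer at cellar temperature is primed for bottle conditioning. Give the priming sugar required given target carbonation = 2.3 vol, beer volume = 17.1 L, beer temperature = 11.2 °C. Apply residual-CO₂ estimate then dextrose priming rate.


residual = 14.695·(0.01821 + 0.09011·e^(−0.04·T));  sugar = (target − residual)·4.0·V
residual = 14.695·(0.01821 + 0.09011·e^(−0.04·11.2)) = 1.1136
sugar = (2.3 − 1.1136)·4.0·17.1

81.1489 g
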